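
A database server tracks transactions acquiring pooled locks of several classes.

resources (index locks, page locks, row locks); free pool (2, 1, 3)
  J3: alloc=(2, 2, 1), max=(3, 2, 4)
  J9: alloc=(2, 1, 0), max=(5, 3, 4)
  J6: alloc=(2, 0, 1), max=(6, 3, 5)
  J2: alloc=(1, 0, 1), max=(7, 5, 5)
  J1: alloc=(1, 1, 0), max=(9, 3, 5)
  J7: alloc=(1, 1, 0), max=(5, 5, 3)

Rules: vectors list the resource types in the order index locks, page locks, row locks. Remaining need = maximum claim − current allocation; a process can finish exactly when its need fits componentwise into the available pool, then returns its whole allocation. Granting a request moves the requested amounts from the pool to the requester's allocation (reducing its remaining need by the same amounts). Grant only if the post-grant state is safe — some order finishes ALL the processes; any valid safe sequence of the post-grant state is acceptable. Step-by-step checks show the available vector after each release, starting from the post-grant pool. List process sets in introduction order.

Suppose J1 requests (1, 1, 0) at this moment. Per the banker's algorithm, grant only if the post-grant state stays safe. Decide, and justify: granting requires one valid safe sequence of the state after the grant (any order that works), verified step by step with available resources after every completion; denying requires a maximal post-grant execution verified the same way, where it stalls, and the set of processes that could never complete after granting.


GRANT: granting preserves safety; a valid post-grant sequence is J3, J9, J6, J1, J7, J2.
Key observation: with (1, 0, 3) left after the transfer, J3 can run at once — the state stays safe.
Check on the post-grant state, step by step:
  pool = (1, 0, 3)
  J3 needs (1, 0, 3) <= (1, 0, 3) -> finishes; pool += (2, 2, 1) = (3, 2, 4)
  J9 needs (3, 2, 4) <= (3, 2, 4) -> finishes; pool += (2, 1, 0) = (5, 3, 4)
  J6 needs (4, 3, 4) <= (5, 3, 4) -> finishes; pool += (2, 0, 1) = (7, 3, 5)
  J1 needs (7, 1, 5) <= (7, 3, 5) -> finishes; pool += (2, 2, 0) = (9, 5, 5)
  J7 needs (4, 4, 3) <= (9, 5, 5) -> finishes; pool += (1, 1, 0) = (10, 6, 5)
  J2 needs (6, 5, 4) <= (10, 6, 5) -> finishes; pool += (1, 0, 1) = (11, 6, 6)


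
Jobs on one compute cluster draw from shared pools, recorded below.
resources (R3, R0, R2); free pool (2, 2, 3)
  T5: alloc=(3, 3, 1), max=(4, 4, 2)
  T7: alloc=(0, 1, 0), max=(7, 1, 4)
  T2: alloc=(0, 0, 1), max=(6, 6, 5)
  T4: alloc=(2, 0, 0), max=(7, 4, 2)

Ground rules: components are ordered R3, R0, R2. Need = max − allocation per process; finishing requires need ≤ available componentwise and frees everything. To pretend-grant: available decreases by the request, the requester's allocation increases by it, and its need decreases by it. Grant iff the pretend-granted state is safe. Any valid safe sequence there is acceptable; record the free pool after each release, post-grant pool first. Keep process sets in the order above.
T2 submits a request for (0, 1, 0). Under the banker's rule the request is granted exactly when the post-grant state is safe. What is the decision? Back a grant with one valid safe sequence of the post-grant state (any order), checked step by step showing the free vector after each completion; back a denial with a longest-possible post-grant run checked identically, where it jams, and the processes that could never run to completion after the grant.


GRANT — the state after the grant stays safe, e.g. via T5, T4, T7, T2.
Key observation: the transfer keeps a workable pool ((2, 1, 3)); T5 starts the safe sequence.
Step-by-step check of the post-grant state:
  pool = (2, 1, 3)
  T5 needs (1, 1, 1) <= (2, 1, 3) -> finishes; pool += (3, 3, 1) = (5, 4, 4)
  T4 needs (5, 4, 2) <= (5, 4, 4) -> finishes; pool += (2, 0, 0) = (7, 4, 4)
  T7 needs (7, 0, 4) <= (7, 4, 4) -> finishes; pool += (0, 1, 0) = (7, 5, 4)
  T2 needs (6, 5, 4) <= (7, 5, 4) -> finishes; pool += (0, 1, 1) = (7, 6, 5)


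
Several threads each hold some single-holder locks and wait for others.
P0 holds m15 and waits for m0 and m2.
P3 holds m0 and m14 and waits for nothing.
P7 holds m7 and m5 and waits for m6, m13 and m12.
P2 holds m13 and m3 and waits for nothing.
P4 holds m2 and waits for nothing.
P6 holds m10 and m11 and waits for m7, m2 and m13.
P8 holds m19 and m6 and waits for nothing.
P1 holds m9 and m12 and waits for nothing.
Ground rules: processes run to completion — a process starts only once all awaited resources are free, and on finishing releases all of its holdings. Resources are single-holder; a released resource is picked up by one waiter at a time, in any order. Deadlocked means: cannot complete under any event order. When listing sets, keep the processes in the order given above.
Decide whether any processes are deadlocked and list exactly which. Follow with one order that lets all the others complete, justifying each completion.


The deadlocked set is empty.
Key observation: although several processes wait, no cycle exists — each chain bottoms out at a free runner.
The rest can finish in the order P2, P4, P8, P1, P7, P6, P3, P0.
Check, step by step:
  P2: no waits; runs immediately, freeing m13 and m3
  P4: no waits; runs immediately, freeing m2
  P8: no waits; runs immediately, freeing m19 and m6
  P1: no waits; runs immediately, freeing m9 and m12
  P7: everything it awaited (m6, m13 and m12) is free; runs, freeing m7 and m5
  P6: everything it awaited (m7, m2 and m13) is free; runs, freeing m10 and m11
  P3: no waits; runs immediately, freeing m0 and m14
  P0: everything it awaited (m0 and m2) is free; runs, freeing m15


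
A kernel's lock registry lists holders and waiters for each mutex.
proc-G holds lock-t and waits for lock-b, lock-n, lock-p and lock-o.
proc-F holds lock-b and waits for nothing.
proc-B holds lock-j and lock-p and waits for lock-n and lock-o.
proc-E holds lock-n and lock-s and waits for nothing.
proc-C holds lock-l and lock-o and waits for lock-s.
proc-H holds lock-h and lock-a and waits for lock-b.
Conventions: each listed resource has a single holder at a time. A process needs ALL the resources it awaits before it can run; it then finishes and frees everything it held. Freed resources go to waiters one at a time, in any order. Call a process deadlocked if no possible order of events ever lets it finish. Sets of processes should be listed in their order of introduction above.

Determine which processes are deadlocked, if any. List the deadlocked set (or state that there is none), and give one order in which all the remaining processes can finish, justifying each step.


Nothing here is deadlocked.
Key observation: the waits form no ring: some process can always run, and its releases unblock the others one by one.
The rest can finish in the order proc-E, proc-F, proc-C, proc-H, proc-B, proc-G.
Check, step by step:
  proc-E waits on nothing -> runs at once and releases lock-n and lock-s
  proc-F waits on nothing -> runs at once and releases lock-b
  proc-C waits on lock-s — all released -> runs and releases lock-l and lock-o
  proc-H waits on lock-b — all released -> runs and releases lock-h and lock-a
  proc-B waits on lock-n and lock-o — all released -> runs and releases lock-j and lock-p
  proc-G waits on lock-b, lock-n, lock-p and lock-o — all released -> runs and releases lock-t


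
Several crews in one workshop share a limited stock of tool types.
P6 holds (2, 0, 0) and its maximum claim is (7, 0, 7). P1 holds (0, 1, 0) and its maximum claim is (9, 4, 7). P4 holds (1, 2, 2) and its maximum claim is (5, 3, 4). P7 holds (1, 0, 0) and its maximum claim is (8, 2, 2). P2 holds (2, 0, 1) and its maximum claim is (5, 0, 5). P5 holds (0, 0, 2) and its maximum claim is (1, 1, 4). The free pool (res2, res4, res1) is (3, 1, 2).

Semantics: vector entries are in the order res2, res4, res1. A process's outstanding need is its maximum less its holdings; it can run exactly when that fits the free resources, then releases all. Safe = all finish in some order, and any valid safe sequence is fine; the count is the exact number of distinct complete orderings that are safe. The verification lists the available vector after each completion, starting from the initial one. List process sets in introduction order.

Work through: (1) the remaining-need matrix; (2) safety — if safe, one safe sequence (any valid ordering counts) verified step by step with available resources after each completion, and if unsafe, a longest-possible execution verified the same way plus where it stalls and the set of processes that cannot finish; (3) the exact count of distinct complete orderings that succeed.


(1) Need matrix, components ordered res2, res4, res1:
  P6: (5, 0, 7)
  P1: (9, 3, 7)
  P4: (4, 1, 2)
  P7: (7, 2, 2)
  P2: (3, 0, 4)
  P5: (1, 1, 2)
(2) SAFE — a valid safe sequence is P5, P2, P4, P6, P7, P1.
Key observation: P5 is the earliest step where a requested resource binds exactly: need (1, 1, 2), pool (3, 1, 2) at its turn.
Step-by-step check:
  pool = (3, 1, 2)
  run P5 (needs (1, 1, 2), free (3, 1, 2)); after release of (0, 0, 2) the pool is (3, 1, 4)
  run P2 (needs (3, 0, 4), free (3, 1, 4)); after release of (2, 0, 1) the pool is (5, 1, 5)
  run P4 (needs (4, 1, 2), free (5, 1, 5)); after release of (1, 2, 2) the pool is (6, 3, 7)
  run P6 (needs (5, 0, 7), free (6, 3, 7)); after release of (2, 0, 0) the pool is (8, 3, 7)
  run P7 (needs (7, 2, 2), free (8, 3, 7)); after release of (1, 0, 0) the pool is (9, 3, 7)
  run P1 (needs (9, 3, 7), free (9, 3, 7)); after release of (0, 1, 0) the pool is (9, 4, 7)
(3) The exact count: 1 of the possible complete orderings is a safe sequence.


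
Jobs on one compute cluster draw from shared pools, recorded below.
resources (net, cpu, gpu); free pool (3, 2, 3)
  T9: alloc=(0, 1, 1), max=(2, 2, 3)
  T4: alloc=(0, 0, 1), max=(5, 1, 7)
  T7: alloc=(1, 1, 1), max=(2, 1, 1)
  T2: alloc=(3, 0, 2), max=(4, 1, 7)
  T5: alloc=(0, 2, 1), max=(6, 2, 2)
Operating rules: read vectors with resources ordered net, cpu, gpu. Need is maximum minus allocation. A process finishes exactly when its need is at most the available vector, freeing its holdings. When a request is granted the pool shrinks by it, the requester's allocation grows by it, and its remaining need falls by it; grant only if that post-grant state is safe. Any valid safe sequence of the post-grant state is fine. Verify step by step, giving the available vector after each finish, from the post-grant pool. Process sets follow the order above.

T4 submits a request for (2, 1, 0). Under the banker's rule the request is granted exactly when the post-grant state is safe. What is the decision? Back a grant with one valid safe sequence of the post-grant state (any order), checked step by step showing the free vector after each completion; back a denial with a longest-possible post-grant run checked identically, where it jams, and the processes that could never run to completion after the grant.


GRANT: granting preserves safety; a valid post-grant sequence is T7, T9, T2, T4, T5.
Key observation: (1, 1, 3) free after granting still covers T7 first, and each release covers the next.
Step-by-step check of the post-grant state:
  pool = (1, 1, 3)
  run T7 (needs (1, 0, 0), free (1, 1, 3)); after release of (1, 1, 1) the pool is (2, 2, 4)
  run T9 (needs (2, 1, 2), free (2, 2, 4)); after release of (0, 1, 1) the pool is (2, 3, 5)
  run T2 (needs (1, 1, 5), free (2, 3, 5)); after release of (3, 0, 2) the pool is (5, 3, 7)
  run T4 (needs (3, 0, 6), free (5, 3, 7)); after release of (2, 1, 1) the pool is (7, 4, 8)
  run T5 (needs (6, 0, 1), free (7, 4, 8)); after release of (0, 2, 1) the pool is (7, 6, 9)


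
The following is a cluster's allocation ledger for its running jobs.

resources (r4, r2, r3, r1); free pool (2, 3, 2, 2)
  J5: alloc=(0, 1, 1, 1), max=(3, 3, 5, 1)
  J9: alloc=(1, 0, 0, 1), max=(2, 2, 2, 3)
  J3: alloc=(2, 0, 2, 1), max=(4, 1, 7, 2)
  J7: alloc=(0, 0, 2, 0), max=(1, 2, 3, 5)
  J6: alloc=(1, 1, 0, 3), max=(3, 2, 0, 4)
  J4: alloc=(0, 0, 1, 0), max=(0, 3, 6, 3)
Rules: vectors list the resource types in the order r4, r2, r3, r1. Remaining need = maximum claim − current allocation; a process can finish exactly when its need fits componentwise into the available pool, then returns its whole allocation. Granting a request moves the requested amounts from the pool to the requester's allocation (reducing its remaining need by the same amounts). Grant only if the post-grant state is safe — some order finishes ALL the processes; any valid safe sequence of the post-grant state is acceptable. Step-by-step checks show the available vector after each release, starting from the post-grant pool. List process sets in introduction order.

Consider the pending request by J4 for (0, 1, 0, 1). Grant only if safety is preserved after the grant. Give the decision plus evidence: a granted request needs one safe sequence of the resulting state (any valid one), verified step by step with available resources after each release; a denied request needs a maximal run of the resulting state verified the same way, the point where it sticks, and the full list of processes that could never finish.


GRANT. The post-grant state is safe; one safe sequence: J6, J9, J7, J5, J4, J3.
Key observation: granting shrinks the pool to (2, 2, 2, 1), yet J6 still fits and the chain goes through.
Check on the post-grant state, step by step:
  pool = (2, 2, 2, 1)
  run J6 (needs (2, 1, 0, 1), free (2, 2, 2, 1)); after release of (1, 1, 0, 3) the pool is (3, 3, 2, 4)
  run J9 (needs (1, 2, 2, 2), free (3, 3, 2, 4)); after release of (1, 0, 0, 1) the pool is (4, 3, 2, 5)
  run J7 (needs (1, 2, 1, 5), free (4, 3, 2, 5)); after release of (0, 0, 2, 0) the pool is (4, 3, 4, 5)
  run J5 (needs (3, 2, 4, 0), free (4, 3, 4, 5)); after release of (0, 1, 1, 1) the pool is (4, 4, 5, 6)
  run J4 (needs (0, 2, 5, 2), free (4, 4, 5, 6)); after release of (0, 1, 1, 1) the pool is (4, 5, 6, 7)
  run J3 (needs (2, 1, 5, 1), free (4, 5, 6, 7)); after release of (2, 0, 2, 1) the pool is (6, 5, 8, 8)


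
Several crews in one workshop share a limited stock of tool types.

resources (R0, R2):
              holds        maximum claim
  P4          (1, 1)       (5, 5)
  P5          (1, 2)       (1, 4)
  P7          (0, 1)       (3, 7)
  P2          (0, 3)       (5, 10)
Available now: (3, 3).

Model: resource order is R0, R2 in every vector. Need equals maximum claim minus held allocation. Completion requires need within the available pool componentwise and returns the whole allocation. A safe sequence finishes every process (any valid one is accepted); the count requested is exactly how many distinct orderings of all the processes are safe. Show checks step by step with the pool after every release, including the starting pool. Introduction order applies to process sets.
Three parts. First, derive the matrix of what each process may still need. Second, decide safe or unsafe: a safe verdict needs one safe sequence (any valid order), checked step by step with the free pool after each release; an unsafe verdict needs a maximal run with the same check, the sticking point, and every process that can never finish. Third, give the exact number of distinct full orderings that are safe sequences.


(1) Remaining need (order R0, R2):
  P4: (4, 4)
  P5: (0, 2)
  P7: (3, 6)
  P2: (5, 7)
(2) The state is SAFE; one workable sequence: P5, P4, P7, P2.
Key observation: P4 is the earliest step where a requested resource binds exactly: need (4, 4), pool (4, 5) at its turn.
Verifying each step:
  pool = (3, 3)
  P5 needs (0, 2) <= (3, 3) -> finishes; pool += (1, 2) = (4, 5)
  P4 needs (4, 4) <= (4, 5) -> finishes; pool += (1, 1) = (5, 6)
  P7 needs (3, 6) <= (5, 6) -> finishes; pool += (0, 1) = (5, 7)
  P2 needs (5, 7) <= (5, 7) -> finishes; pool += (0, 3) = (5, 10)
(3) Exactly 1 of the possible complete orderings is a safe sequence.


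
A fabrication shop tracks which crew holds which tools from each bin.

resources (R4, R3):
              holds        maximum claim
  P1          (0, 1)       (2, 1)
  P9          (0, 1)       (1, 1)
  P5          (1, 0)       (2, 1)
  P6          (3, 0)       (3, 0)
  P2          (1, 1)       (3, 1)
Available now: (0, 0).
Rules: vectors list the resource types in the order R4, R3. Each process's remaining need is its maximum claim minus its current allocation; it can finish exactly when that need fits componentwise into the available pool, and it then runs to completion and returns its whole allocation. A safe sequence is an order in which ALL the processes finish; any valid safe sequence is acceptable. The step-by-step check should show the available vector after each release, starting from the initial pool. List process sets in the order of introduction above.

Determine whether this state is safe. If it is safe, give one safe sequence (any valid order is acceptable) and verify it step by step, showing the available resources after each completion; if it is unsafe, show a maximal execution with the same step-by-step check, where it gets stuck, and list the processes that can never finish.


The state is SAFE; one workable sequence: P6, P9, P2, P5, P1.
Key observation: nothing binds to the last unit here — the tightest requested-resource margin is 1, first seen at P2 ((2, 0) against (3, 1)).
Verifying each step:
  pool = (0, 0)
  P6: need (0, 0) fits (0, 0); releases (3, 0), pool now (3, 0)
  P9: need (1, 0) fits (3, 0); releases (0, 1), pool now (3, 1)
  P2: need (2, 0) fits (3, 1); releases (1, 1), pool now (4, 2)
  P5: need (1, 1) fits (4, 2); releases (1, 0), pool now (5, 2)
  P1: need (2, 0) fits (5, 2); releases (0, 1), pool now (5, 3)


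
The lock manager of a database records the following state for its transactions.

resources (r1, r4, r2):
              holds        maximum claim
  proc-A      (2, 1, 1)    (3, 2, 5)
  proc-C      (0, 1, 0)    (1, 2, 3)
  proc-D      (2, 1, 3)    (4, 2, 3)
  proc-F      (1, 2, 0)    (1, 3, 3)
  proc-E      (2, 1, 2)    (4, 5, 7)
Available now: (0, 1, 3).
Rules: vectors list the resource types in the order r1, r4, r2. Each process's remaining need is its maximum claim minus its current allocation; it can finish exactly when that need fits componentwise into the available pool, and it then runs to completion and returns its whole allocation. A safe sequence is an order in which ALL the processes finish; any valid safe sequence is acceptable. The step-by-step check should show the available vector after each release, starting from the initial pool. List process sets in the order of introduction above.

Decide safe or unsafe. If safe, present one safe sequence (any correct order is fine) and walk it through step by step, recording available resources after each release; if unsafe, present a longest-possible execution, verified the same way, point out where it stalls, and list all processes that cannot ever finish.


UNSAFE — no complete ordering exists.
Key observation: after proc-F, proc-C the pool peaks at (1, 4, 3), and each blocked process is short somewhere: proc-A on r2; proc-D on r1; proc-E on r1, r2.
Going as far as possible: proc-F, proc-C; after that, nothing fits. Step-by-step check:
  pool = (0, 1, 3)
  proc-F needs (0, 1, 3) <= (0, 1, 3) -> finishes; pool += (1, 2, 0) = (1, 3, 3)
  proc-C needs (1, 1, 3) <= (1, 3, 3) -> finishes; pool += (0, 1, 0) = (1, 4, 3)
  blocked: proc-A wants (1, 1, 4), pool (1, 4, 3) — not enough r2
  blocked: proc-D wants (2, 1, 0), pool (1, 4, 3) — not enough r1
  blocked: proc-E wants (2, 4, 5), pool (1, 4, 3) — not enough r1 and r2
Never able to finish: proc-A, proc-D and proc-E.


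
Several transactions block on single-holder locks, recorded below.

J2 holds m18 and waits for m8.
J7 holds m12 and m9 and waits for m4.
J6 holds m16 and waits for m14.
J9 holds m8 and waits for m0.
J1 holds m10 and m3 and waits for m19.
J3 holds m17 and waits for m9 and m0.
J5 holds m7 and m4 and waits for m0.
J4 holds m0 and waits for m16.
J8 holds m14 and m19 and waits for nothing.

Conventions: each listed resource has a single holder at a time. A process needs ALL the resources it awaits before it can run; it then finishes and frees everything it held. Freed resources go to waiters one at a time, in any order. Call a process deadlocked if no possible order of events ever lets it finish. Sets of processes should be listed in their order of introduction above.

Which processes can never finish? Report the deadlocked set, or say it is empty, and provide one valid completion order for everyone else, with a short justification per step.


No process is deadlocked.
Key observation: although several processes wait, no cycle exists — each chain bottoms out at a free runner.
A valid finishing order for the others: J8, J6, J4, J9, J5, J2, J1, J7, J3.
Walking it through:
  J8: no waits; runs immediately, freeing m14 and m19
  J6 waits on m14 — all released -> runs and releases m16
  J4 waits on m16 — all released -> runs and releases m0
  J9 waits on m0 — all released -> runs and releases m8
  J5 waits on m0 — all released -> runs and releases m7 and m4
  J2 waits on m8 — all released -> runs and releases m18
  J1 waits on m19 — all released -> runs and releases m10 and m3
  J7 waits on m4 — all released -> runs and releases m12 and m9
  J3 waits on m9 and m0 — all released -> runs and releases m17


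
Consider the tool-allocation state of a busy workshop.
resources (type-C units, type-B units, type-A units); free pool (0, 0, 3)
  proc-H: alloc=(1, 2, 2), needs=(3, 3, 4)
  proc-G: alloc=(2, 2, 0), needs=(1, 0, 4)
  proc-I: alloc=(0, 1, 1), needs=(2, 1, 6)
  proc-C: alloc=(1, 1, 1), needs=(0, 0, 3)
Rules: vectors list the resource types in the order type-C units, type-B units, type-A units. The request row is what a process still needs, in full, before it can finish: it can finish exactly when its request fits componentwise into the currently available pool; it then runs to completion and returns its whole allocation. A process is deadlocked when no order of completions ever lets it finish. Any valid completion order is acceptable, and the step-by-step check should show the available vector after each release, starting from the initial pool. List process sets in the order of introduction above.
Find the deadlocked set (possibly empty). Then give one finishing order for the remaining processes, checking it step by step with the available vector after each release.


No process is deadlocked.
Key observation: proc-C fits the free pool immediately, and its release cascades until everyone finishes.
A valid finishing order for the others: proc-C, proc-G, proc-H, proc-I. Verifying each step:
  pool = (0, 0, 3)
  proc-C: need (0, 0, 3) fits (0, 0, 3); releases (1, 1, 1), pool now (1, 1, 4)
  proc-G: need (1, 0, 4) fits (1, 1, 4); releases (2, 2, 0), pool now (3, 3, 4)
  proc-H: need (3, 3, 4) fits (3, 3, 4); releases (1, 2, 2), pool now (4, 5, 6)
  proc-I: need (2, 1, 6) fits (4, 5, 6); releases (0, 1, 1), pool now (4, 6, 7)


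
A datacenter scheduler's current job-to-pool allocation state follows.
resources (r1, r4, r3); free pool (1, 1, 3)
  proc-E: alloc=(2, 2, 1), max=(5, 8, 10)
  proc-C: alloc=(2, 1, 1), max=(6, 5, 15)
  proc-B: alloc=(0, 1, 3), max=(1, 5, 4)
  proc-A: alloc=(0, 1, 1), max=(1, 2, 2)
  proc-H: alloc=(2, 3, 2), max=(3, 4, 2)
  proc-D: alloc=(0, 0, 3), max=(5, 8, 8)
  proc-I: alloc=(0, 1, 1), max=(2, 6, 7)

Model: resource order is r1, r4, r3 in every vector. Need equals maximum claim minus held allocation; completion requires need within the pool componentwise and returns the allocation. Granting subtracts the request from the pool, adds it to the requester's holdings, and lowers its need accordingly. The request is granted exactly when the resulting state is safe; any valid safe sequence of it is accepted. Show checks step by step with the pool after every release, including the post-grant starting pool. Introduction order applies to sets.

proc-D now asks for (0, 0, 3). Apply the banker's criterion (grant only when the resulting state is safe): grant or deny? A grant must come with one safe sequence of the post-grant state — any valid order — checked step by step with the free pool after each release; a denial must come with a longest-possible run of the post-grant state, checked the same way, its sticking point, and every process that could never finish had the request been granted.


DENY — the pretend-granted state is unsafe.
Key observation: after proc-H, proc-B, proc-A, proc-I the pool peaks at (3, 7, 7), and each blocked process is short somewhere: proc-E on r3; proc-C on r1, r3; proc-D on r1, r4.
Pretend the grant happened; the run proc-H, proc-B, proc-A, proc-I goes as far as possible. Check, step by step:
  pool = (1, 1, 0)
  run proc-H (needs (1, 1, 0), free (1, 1, 0)); after release of (2, 3, 2) the pool is (3, 4, 2)
  run proc-B (needs (1, 4, 1), free (3, 4, 2)); after release of (0, 1, 3) the pool is (3, 5, 5)
  run proc-A (needs (1, 1, 1), free (3, 5, 5)); after release of (0, 1, 1) the pool is (3, 6, 6)
  run proc-I (needs (2, 5, 6), free (3, 6, 6)); after release of (0, 1, 1) the pool is (3, 7, 7)
  proc-E still needs (3, 6, 9) but only (3, 7, 7) is free — short on r3
  proc-C still needs (4, 4, 14) but only (3, 7, 7) is free — short on r1 and r3
  proc-D still needs (5, 8, 2) but only (3, 7, 7) is free — short on r1 and r4
Post-grant, the permanently blocked set is proc-E, proc-C and proc-D.


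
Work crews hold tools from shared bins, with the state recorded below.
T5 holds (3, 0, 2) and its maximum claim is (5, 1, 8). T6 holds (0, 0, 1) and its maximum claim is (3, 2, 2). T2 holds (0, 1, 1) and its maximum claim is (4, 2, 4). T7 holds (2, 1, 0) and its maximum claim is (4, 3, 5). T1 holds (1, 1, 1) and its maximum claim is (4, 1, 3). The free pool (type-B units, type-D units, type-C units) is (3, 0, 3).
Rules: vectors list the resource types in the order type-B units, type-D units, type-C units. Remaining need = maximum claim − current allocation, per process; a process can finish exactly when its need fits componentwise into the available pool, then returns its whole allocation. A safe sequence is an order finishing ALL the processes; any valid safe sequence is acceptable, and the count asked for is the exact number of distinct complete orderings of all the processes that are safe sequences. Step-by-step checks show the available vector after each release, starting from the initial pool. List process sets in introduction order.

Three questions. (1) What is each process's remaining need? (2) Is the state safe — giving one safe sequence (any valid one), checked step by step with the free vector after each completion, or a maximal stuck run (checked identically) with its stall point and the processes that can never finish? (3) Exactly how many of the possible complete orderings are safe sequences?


(1) Outstanding need per process (order type-B units, type-D units, type-C units):
  T5: (2, 1, 6)
  T6: (3, 2, 1)
  T2: (4, 1, 3)
  T7: (2, 2, 5)
  T1: (3, 0, 2)
(2) SAFE, for example via the order T1, T2, T6, T5, T7.
Key observation: the first exact fit in this order is T1 — it needs (3, 0, 2) with (3, 0, 3) free, meeting a requested resource to the last unit.
Walking it through:
  pool = (3, 0, 3)
  T1 needs (3, 0, 2) <= (3, 0, 3) -> finishes; pool += (1, 1, 1) = (4, 1, 4)
  T2 needs (4, 1, 3) <= (4, 1, 4) -> finishes; pool += (0, 1, 1) = (4, 2, 5)
  T6 needs (3, 2, 1) <= (4, 2, 5) -> finishes; pool += (0, 0, 1) = (4, 2, 6)
  T5 needs (2, 1, 6) <= (4, 2, 6) -> finishes; pool += (3, 0, 2) = (7, 2, 8)
  T7 needs (2, 2, 5) <= (7, 2, 8) -> finishes; pool += (2, 1, 0) = (9, 3, 8)
(3) Precisely 3 of the possible complete orderings are safe sequences.


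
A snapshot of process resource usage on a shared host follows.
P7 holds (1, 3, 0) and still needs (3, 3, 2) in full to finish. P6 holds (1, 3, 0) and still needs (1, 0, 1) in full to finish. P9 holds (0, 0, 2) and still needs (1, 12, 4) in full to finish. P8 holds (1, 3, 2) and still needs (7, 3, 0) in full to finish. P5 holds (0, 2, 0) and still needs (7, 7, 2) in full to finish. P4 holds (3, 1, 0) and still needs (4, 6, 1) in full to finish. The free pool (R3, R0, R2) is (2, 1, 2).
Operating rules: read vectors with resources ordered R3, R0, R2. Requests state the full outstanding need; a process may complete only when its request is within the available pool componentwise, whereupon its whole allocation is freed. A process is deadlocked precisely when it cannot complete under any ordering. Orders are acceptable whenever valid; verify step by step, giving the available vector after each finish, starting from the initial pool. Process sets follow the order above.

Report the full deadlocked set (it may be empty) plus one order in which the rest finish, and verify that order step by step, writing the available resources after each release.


No process is deadlocked.
Key observation: there is always a runnable process — P6 first — so the state unwinds completely.
A valid finishing order for the others: P6, P7, P4, P5, P8, P9. Verifying each step:
  pool = (2, 1, 2)
  P6 needs (1, 0, 1) <= (2, 1, 2) -> finishes; pool += (1, 3, 0) = (3, 4, 2)
  P7 needs (3, 3, 2) <= (3, 4, 2) -> finishes; pool += (1, 3, 0) = (4, 7, 2)
  P4 needs (4, 6, 1) <= (4, 7, 2) -> finishes; pool += (3, 1, 0) = (7, 8, 2)
  P5 needs (7, 7, 2) <= (7, 8, 2) -> finishes; pool += (0, 2, 0) = (7, 10, 2)
  P8 needs (7, 3, 0) <= (7, 10, 2) -> finishes; pool += (1, 3, 2) = (8, 13, 4)
  P9 needs (1, 12, 4) <= (8, 13, 4) -> finishes; pool += (0, 0, 2) = (8, 13, 6)


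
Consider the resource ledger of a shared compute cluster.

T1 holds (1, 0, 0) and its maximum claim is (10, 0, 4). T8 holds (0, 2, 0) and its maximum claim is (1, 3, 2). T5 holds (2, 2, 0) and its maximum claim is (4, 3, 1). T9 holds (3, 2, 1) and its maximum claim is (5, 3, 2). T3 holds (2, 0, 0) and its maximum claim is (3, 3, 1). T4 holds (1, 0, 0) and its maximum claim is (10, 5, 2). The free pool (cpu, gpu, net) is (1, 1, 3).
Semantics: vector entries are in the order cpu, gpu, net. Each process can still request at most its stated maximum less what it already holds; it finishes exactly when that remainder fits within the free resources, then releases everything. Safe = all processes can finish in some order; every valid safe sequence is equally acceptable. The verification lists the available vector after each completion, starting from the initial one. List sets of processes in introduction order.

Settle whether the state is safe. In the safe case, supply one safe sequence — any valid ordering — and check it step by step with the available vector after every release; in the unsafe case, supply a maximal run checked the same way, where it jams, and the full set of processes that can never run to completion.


The state is UNSAFE.
Key observation: the pool after T8, T3, T5, T9 is (8, 7, 4); every surviving request exceeds it in cpu, so progress ends there.
The run T8, T3, T5, T9 cannot be extended any further. Walking it through:
  pool = (1, 1, 3)
  T8: need (1, 1, 2) fits (1, 1, 3); releases (0, 2, 0), pool now (1, 3, 3)
  T3: need (1, 3, 1) fits (1, 3, 3); releases (2, 0, 0), pool now (3, 3, 3)
  T5: need (2, 1, 1) fits (3, 3, 3); releases (2, 2, 0), pool now (5, 5, 3)
  T9: need (2, 1, 1) fits (5, 5, 3); releases (3, 2, 1), pool now (8, 7, 4)
  T1 cannot run: need (9, 0, 4) vs free (8, 7, 4) (insufficient cpu)
  T4 cannot run: need (9, 5, 2) vs free (8, 7, 4) (insufficient cpu)
Processes that can never finish: T1 and T4.


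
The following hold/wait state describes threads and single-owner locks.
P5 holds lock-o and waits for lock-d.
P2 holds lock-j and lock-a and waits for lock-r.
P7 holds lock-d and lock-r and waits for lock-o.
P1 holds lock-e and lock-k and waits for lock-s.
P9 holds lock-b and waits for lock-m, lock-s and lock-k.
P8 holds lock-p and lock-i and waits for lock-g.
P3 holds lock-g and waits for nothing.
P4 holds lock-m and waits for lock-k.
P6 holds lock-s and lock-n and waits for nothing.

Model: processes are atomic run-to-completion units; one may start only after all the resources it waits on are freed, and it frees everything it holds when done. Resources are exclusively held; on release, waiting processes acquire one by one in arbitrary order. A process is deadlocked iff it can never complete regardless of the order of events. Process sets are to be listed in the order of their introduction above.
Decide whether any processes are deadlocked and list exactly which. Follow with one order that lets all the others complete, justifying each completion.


The deadlocked set is P5, P2 and P7.
Key observation: the loop P5 -> P7 -> P5 blocks itself forever; P2 waits into the deadlock from upstream.
One completion order for the rest: P3, P6, P1, P8, P4, P9.
Check, step by step:
  run P3 (it waits on nothing); releases lock-g
  run P6 (it waits on nothing); releases lock-s and lock-n
  P1 waits on lock-s — all released -> runs and releases lock-e and lock-k
  P8 waits on lock-g — all released -> runs and releases lock-p and lock-i
  P4 waits on lock-k — all released -> runs and releases lock-m
  P9 waits on lock-m, lock-s and lock-k — all released -> runs and releases lock-b


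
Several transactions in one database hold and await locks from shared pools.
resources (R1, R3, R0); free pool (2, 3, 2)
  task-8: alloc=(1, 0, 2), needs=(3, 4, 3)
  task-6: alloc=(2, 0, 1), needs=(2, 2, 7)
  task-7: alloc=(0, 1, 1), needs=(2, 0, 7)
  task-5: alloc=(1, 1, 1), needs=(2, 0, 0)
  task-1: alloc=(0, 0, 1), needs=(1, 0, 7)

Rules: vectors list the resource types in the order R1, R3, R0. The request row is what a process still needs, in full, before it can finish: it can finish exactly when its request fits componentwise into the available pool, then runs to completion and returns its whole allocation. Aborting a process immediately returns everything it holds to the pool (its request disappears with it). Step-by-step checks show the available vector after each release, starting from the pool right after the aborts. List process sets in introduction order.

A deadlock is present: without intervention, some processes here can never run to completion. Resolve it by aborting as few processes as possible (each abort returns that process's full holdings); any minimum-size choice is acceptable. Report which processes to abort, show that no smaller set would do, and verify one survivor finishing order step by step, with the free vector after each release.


Minimum abort set: task-6 and task-7.
Key observation: the deadlocked task-1 becomes finishable only because task-6 and task-7 released (2, 1, 2); it completes at step 3 below.
No one abort is enough; case by case: task-8 alone leaves task-6 blocked (short on R0); task-6 alone leaves task-7 blocked (short on R0); task-7 alone leaves task-6 blocked (short on R0); task-5 alone leaves task-6 blocked (short on R0); task-1 alone leaves task-6 blocked (short on R0).
Survivors finish in the order: task-5, task-8, task-1. Check, step by step (pool after the aborts first):
  pool = (4, 4, 4)
  run task-5 (needs (2, 0, 0), free (4, 4, 4)); after release of (1, 1, 1) the pool is (5, 5, 5)
  run task-8 (needs (3, 4, 3), free (5, 5, 5)); after release of (1, 0, 2) the pool is (6, 5, 7)
  run task-1 (needs (1, 0, 7), free (6, 5, 7)); after release of (0, 0, 1) the pool is (6, 5, 8)


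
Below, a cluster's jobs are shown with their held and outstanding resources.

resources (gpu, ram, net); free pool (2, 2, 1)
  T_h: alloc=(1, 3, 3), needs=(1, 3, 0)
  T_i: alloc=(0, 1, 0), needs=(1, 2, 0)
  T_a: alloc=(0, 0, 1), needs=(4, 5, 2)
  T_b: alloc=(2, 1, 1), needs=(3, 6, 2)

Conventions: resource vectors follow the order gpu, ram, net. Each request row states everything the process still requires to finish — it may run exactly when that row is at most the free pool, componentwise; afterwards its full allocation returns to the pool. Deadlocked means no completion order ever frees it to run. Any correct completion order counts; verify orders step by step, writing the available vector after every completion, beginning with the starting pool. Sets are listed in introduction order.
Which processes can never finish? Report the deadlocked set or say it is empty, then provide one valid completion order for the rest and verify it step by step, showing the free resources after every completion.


The deadlocked set is empty.
Key observation: no deadlock: T_i fits now, and the freed resources carry the rest through.
A valid finishing order for the others: T_i, T_h, T_b, T_a. Check, step by step:
  pool = (2, 2, 1)
  T_i needs (1, 2, 0) <= (2, 2, 1) -> finishes; pool += (0, 1, 0) = (2, 3, 1)
  T_h needs (1, 3, 0) <= (2, 3, 1) -> finishes; pool += (1, 3, 3) = (3, 6, 4)
  T_b needs (3, 6, 2) <= (3, 6, 4) -> finishes; pool += (2, 1, 1) = (5, 7, 5)
  T_a needs (4, 5, 2) <= (5, 7, 5) -> finishes; pool += (0, 0, 1) = (5, 7, 6)


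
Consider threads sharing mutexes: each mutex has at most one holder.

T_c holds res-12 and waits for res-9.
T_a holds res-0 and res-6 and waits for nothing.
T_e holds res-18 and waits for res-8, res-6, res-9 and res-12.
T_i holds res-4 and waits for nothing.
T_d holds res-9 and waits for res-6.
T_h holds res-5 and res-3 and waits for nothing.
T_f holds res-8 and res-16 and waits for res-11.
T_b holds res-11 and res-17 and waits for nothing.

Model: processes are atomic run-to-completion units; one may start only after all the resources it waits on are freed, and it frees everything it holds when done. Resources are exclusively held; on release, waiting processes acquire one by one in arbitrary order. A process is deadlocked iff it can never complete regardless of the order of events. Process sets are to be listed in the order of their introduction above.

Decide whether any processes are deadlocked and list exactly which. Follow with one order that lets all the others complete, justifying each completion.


The deadlocked set is empty.
Key observation: although several processes wait, no cycle exists — each chain bottoms out at a free runner.
A valid finishing order for the others: T_a, T_h, T_d, T_i, T_c, T_b, T_f, T_e.
Step-by-step check:
  run T_a (it waits on nothing); releases res-0 and res-6
  run T_h (it waits on nothing); releases res-5 and res-3
  T_d waits on res-6 — all released -> runs and releases res-9
  run T_i (it waits on nothing); releases res-4
  T_c waits on res-9 — all released -> runs and releases res-12
  run T_b (it waits on nothing); releases res-11 and res-17
  T_f waits on res-11 — all released -> runs and releases res-8 and res-16
  T_e waits on res-8, res-6, res-9 and res-12 — all released -> runs and releases res-18


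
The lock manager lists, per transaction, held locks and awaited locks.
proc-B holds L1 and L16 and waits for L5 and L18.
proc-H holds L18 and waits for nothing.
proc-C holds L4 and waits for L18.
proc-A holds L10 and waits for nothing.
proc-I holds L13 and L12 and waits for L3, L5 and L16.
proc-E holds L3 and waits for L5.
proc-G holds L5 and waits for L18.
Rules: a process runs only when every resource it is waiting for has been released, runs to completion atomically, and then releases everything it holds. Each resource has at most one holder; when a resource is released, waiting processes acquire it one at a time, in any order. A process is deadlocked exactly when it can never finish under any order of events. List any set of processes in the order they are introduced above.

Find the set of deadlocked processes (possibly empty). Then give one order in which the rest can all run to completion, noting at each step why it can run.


No process is deadlocked.
Key observation: all waits point, directly or indirectly, at processes that can finish, so nothing is permanently blocked.
The rest can finish in the order proc-H, proc-G, proc-B, proc-E, proc-C, proc-A, proc-I.
Step-by-step check:
  proc-H waits on nothing -> runs at once and releases L18
  proc-G waits on L18 — all released -> runs and releases L5
  proc-B waits on L5 and L18 — all released -> runs and releases L1 and L16
  proc-E waits on L5 — all released -> runs and releases L3
  proc-C waits on L18 — all released -> runs and releases L4
  proc-A waits on nothing -> runs at once and releases L10
  proc-I waits on L3, L5 and L16 — all released -> runs and releases L13 and L12


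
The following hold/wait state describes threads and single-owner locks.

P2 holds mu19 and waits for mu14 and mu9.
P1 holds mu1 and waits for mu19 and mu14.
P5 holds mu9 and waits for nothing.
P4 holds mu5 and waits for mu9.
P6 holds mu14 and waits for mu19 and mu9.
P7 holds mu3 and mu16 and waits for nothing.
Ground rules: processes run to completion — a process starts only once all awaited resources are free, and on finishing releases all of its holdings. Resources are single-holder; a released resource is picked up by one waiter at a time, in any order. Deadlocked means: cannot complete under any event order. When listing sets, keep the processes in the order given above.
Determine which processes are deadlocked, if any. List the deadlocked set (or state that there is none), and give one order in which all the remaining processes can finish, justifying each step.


The deadlocked set is P2, P1 and P6.
Key observation: along P2 -> P6 -> P2, each member waits on what the next one holds — a deadlock; P1 waits into the deadlock from upstream.
One completion order for the rest: P5, P4, P7.
Step-by-step check:
  P5 waits on nothing -> runs at once and releases mu9
  P4 waits on mu9 — all released -> runs and releases mu5
  P7 waits on nothing -> runs at once and releases mu3 and mu16
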